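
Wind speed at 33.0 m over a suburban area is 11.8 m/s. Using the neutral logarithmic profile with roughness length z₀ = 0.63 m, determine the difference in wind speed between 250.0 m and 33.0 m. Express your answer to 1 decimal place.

6.0 m/s

Log law: V₂ = V₁ · ln(z₂/z₀)/ln(z₁/z₀) = 11.8 × 5.9835/3.9585 = 17.8362 m/s
ΔV = 17.8362 − 11.8 = 6.0362 m/s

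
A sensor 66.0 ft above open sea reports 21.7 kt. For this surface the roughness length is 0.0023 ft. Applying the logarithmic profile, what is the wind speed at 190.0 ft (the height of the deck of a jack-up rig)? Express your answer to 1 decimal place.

Log law: V(z) ∝ ln(z/z₀), so V₂/V₁ = ln(z₂/z₀) / ln(z₁/z₀).
ln(190.0/0.0023) = 11.3219, ln(66.0/0.0023) = 10.2645
V₂ = 21.7 × 11.3219/10.2645 = 21.7 × 1.1030 = 23.9354 kt

23.9 kt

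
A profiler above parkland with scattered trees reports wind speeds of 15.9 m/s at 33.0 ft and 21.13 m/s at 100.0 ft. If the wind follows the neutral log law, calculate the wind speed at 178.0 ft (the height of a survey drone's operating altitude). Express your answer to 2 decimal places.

Log law: V ∝ ln(z/z₀). From the pair, with r = V₁/V₂ = 0.75248,
ln z₀ = (ln z₁ − r·ln z₂)/(1 − r) = (3.4965 − 0.75248×4.6052)/0.24752 = 0.1260 → z₀ = 1.134 ft
V₃ = V₁ · ln(z₃/z₀)/ln(z₁/z₀) = 15.9 × 5.0558/3.3705 = 23.8501 m/s

23.85 m/s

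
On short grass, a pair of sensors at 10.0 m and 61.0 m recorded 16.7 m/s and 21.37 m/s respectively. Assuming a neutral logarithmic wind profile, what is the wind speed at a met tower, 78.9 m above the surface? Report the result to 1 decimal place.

Log law: V ∝ ln(z/z₀). From the pair, with r = V₁/V₂ = 0.78147,
ln z₀ = (ln z₁ − r·ln z₂)/(1 − r) = (2.3026 − 0.78147×4.1109)/0.21853 = -4.1639 → z₀ = 0.01555 m
V₃ = V₁ · ln(z₃/z₀)/ln(z₁/z₀) = 16.7 × 8.5321/6.4665 = 22.0345 m/s

22.0 m/s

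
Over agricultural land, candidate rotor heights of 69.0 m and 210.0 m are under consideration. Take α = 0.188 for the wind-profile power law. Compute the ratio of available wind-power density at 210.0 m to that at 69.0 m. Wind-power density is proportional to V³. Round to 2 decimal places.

Speed ratio: V_B/V_A = (z_B/z_A)^α = (210.0/69.0)^0.188 = (3.0435)^0.188 = 1.23275
Power-density ratio: P_B/P_A = (V_B/V_A)³ = (1.23275)³ = 1.87336

1.87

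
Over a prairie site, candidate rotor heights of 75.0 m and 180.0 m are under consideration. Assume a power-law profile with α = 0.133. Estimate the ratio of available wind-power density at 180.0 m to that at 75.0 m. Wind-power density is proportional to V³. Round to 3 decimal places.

Speed ratio: V_B/V_A = (z_B/z_A)^α = (180.0/75.0)^0.133 = (2.4000)^0.133 = 1.12349
Power-density ratio: P_B/P_A = (V_B/V_A)³ = (1.12349)³ = 1.41809

1.418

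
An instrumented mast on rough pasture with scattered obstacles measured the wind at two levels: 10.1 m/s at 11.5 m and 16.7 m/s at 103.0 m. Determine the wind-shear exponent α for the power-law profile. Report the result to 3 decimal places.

Power law: V₂/V₁ = (z₂/z₁)^α ⇒ α = ln(V₂/V₁) / ln(z₂/z₁)
α = ln(16.7/10.1) / ln(103.0/11.5) = ln(1.6535) / ln(8.9565)
  = 0.50287 / 2.19238 = 0.22937

α ≈ 0.229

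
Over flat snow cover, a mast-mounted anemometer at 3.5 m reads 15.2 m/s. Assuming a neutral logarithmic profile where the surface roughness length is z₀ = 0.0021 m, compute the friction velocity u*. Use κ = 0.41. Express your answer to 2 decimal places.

Log law: V(z) = (u*/κ) · ln(z/z₀) ⇒ u* = κ · V / ln(z/z₀)
u* = 0.41 × 15.2 / ln(3.5/0.0021) = 0.41 × 15.2 / 7.4186
   = 6.2320 / 7.4186 = 0.8401 m/s

u* ≈ 0.84 m/s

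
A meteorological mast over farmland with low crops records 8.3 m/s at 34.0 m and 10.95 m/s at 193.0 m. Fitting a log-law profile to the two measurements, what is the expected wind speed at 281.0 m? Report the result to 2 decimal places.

11.52 m/s

Log law: V ∝ ln(z/z₀). From the pair, with r = V₁/V₂ = 0.75799,
ln z₀ = (ln z₁ − r·ln z₂)/(1 − r) = (3.5264 − 0.75799×5.2627)/0.24201 = -1.9120 → z₀ = 0.1478 m
V₃ = V₁ · ln(z₃/z₀)/ln(z₁/z₀) = 8.3 × 7.5503/5.4383 = 11.5233 m/s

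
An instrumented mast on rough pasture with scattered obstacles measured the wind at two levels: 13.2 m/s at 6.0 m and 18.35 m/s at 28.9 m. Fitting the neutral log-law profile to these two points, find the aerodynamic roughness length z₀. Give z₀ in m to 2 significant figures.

Log law: V(z) ∝ ln(z/z₀). With r = V₁/V₂ = 13.2/18.35 = 0.71935,
r · ln(z₂/z₀) = ln(z₁/z₀) ⇒ ln z₀ = (ln z₁ − r·ln z₂)/(1 − r)
ln z₀ = (1.79176 − 0.71935×3.36384) / 0.28065 = -2.2377
z₀ = exp(-2.2377) = 0.1067 m

z₀ ≈ 0.11 m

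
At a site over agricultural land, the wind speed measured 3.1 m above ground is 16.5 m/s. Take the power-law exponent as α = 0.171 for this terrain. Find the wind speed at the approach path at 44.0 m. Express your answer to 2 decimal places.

Power-law profile: V₂ = V₁ · (z₂/z₁)^α
V₂ = 16.5 × (44.0/3.1)^0.171 = 16.5 × (14.1935)^0.171
    = 16.5 × 1.5740 = 25.9712 m/s

25.97 m/s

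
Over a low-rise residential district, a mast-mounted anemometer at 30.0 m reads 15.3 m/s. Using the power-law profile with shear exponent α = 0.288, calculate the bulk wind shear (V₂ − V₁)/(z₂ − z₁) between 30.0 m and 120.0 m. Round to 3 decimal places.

0.083 m/s/m

Power law: V₂ = V₁ · (z₂/z₁)^α = 15.3 × (4.0000)^0.288 = 22.8079 m/s
ΔV/Δz = (22.8079 − 15.3)/(120.0 − 30.0) = 7.5079/90.0000 = 0.08342 m/s/m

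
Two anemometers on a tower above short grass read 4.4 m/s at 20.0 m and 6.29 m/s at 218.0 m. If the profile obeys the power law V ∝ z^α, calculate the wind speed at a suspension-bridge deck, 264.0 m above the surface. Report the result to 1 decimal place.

First find α: α = ln(V₂/V₁)/ln(z₂/z₁) = ln(6.29/4.4)/ln(218.0/20.0) = 0.35736/2.38876 = 0.1496
Extrapolate from 218.0 m to 264.0 m: V₃ = 6.29 × (264.0/218.0)^0.1496 = 6.29 × 1.0291 = 6.4728 m/s

6.5 m/s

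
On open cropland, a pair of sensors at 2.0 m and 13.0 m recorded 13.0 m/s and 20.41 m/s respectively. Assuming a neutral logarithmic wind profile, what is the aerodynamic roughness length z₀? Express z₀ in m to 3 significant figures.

z₀ ≈ 0.0750 m

Log law: V(z) ∝ ln(z/z₀). With r = V₁/V₂ = 13.0/20.41 = 0.63694,
r · ln(z₂/z₀) = ln(z₁/z₀) ⇒ ln z₀ = (ln z₁ − r·ln z₂)/(1 − r)
ln z₀ = (0.69315 − 0.63694×2.56495) / 0.36306 = -2.5907
z₀ = exp(-2.5907) = 0.07497 m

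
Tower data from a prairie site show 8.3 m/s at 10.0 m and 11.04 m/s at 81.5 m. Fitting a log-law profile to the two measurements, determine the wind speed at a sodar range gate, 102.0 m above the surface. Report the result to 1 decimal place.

Log law: V ∝ ln(z/z₀). From the pair, with r = V₁/V₂ = 0.75181,
ln z₀ = (ln z₁ − r·ln z₂)/(1 − r) = (2.3026 − 0.75181×4.4006)/0.24819 = -4.0527 → z₀ = 0.01737 m
V₃ = V₁ · ln(z₃/z₀)/ln(z₁/z₀) = 8.3 × 8.6777/6.3553 = 11.3330 m/s

11.3 m/s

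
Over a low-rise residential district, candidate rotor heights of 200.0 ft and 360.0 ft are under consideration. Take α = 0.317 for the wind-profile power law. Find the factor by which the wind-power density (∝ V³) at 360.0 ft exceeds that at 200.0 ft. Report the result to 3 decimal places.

1.749

Speed ratio: V_B/V_A = (z_B/z_A)^α = (360.0/200.0)^0.317 = (1.8000)^0.317 = 1.20482
Power-density ratio: P_B/P_A = (V_B/V_A)³ = (1.20482)³ = 1.74890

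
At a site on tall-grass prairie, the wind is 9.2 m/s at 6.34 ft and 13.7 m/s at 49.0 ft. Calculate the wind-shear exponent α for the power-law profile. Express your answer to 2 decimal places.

Power law: V₂/V₁ = (z₂/z₁)^α ⇒ α = ln(V₂/V₁) / ln(z₂/z₁)
α = ln(13.7/9.2) / ln(49.0/6.34) = ln(1.4891) / ln(7.7287)
  = 0.39819 / 2.04494 = 0.19472

α ≈ 0.19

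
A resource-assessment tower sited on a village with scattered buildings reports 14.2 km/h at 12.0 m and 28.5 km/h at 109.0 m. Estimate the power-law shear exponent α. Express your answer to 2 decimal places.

α ≈ 0.32

Power law: V₂/V₁ = (z₂/z₁)^α ⇒ α = ln(V₂/V₁) / ln(z₂/z₁)
α = ln(28.5/14.2) / ln(109.0/12.0) = ln(2.0070) / ln(9.0833)
  = 0.69666 / 2.20644 = 0.31574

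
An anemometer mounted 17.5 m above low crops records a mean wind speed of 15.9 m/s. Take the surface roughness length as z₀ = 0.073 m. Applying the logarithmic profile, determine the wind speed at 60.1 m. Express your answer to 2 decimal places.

19.48 m/s

Log law: V(z) ∝ ln(z/z₀), so V₂/V₁ = ln(z₂/z₀) / ln(z₁/z₀).
ln(60.1/0.073) = 6.7133, ln(17.5/0.073) = 5.4795
V₂ = 15.9 × 6.7133/5.4795 = 15.9 × 1.2252 = 19.4802 m/s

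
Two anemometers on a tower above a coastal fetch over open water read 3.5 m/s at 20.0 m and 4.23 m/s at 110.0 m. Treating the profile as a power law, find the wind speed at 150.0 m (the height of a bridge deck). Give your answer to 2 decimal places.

First find α: α = ln(V₂/V₁)/ln(z₂/z₁) = ln(4.23/3.5)/ln(110.0/20.0) = 0.18944/1.70475 = 0.1111
Extrapolate from 110.0 m to 150.0 m: V₃ = 4.23 × (150.0/110.0)^0.1111 = 4.23 × 1.0351 = 4.3783 m/s

4.38 m/s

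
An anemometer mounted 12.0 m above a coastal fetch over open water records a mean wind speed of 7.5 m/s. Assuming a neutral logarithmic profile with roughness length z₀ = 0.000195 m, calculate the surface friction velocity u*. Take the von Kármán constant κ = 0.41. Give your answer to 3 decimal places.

u* ≈ 0.279 m/s

Log law: V(z) = (u*/κ) · ln(z/z₀) ⇒ u* = κ · V / ln(z/z₀)
u* = 0.41 × 7.5 / ln(12.0/0.000195) = 0.41 × 7.5 / 11.0274
   = 3.0750 / 11.0274 = 0.2789 m/s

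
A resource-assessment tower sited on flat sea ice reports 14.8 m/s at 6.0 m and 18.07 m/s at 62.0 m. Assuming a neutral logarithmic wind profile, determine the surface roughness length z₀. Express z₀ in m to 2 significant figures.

z₀ ≈ 0.00015 m

Log law: V(z) ∝ ln(z/z₀). With r = V₁/V₂ = 14.8/18.07 = 0.81904,
r · ln(z₂/z₀) = ln(z₁/z₀) ⇒ ln z₀ = (ln z₁ − r·ln z₂)/(1 − r)
ln z₀ = (1.79176 − 0.81904×4.12713) / 0.18096 = -8.7781
z₀ = exp(-8.7781) = 0.0001541 m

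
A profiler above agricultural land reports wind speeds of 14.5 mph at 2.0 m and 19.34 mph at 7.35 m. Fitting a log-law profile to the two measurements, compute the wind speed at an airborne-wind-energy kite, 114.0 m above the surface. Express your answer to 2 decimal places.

29.53 mph

Log law: V ∝ ln(z/z₀). From the pair, with r = V₁/V₂ = 0.74974,
ln z₀ = (ln z₁ − r·ln z₂)/(1 − r) = (0.6931 − 0.74974×1.9947)/0.25026 = -3.2061 → z₀ = 0.04051 m
V₃ = V₁ · ln(z₃/z₀)/ln(z₁/z₀) = 14.5 × 7.9423/3.8993 = 29.5346 mph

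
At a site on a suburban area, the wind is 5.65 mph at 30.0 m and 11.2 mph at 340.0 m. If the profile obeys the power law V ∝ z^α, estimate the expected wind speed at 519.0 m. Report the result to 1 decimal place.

First find α: α = ln(V₂/V₁)/ln(z₂/z₁) = ln(11.2/5.65)/ln(340.0/30.0) = 0.68426/2.42775 = 0.2818
Extrapolate from 340.0 m to 519.0 m: V₃ = 11.2 × (519.0/340.0)^0.2818 = 11.2 × 1.1266 = 12.6180 mph

12.6 mph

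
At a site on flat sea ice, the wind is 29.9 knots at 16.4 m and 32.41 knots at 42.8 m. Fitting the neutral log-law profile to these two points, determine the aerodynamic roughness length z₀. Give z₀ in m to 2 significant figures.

Log law: V(z) ∝ ln(z/z₀). With r = V₁/V₂ = 29.9/32.41 = 0.92255,
r · ln(z₂/z₀) = ln(z₁/z₀) ⇒ ln z₀ = (ln z₁ − r·ln z₂)/(1 − r)
ln z₀ = (2.79728 − 0.92255×3.75654) / 0.07745 = -8.6297
z₀ = exp(-8.6297) = 0.0001787 m

z₀ ≈ 0.00018 m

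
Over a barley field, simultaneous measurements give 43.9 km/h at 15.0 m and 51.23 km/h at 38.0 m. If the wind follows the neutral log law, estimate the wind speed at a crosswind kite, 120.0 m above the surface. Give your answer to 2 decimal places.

Log law: V ∝ ln(z/z₀). From the pair, with r = V₁/V₂ = 0.85692,
ln z₀ = (ln z₁ − r·ln z₂)/(1 − r) = (2.7081 − 0.85692×3.6376)/0.14308 = -2.8590 → z₀ = 0.05732 m
V₃ = V₁ · ln(z₃/z₀)/ln(z₁/z₀) = 43.9 × 7.6465/5.5671 = 60.2978 km/h

60.30 km/h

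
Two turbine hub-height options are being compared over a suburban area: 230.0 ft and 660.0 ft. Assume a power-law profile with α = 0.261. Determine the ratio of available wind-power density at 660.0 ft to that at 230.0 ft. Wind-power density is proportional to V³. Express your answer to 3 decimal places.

2.283

Speed ratio: V_B/V_A = (z_B/z_A)^α = (660.0/230.0)^0.261 = (2.8696)^0.261 = 1.31671
Power-density ratio: P_B/P_A = (V_B/V_A)³ = (1.31671)³ = 2.28281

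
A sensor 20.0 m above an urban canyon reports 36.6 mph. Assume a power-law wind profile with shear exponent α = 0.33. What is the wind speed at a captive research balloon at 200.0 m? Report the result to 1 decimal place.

Power-law profile: V₂ = V₁ · (z₂/z₁)^α
V₂ = 36.6 × (200.0/20.0)^0.33 = 36.6 × (10.0000)^0.33
    = 36.6 × 2.1380 = 78.2494 mph

78.2 mph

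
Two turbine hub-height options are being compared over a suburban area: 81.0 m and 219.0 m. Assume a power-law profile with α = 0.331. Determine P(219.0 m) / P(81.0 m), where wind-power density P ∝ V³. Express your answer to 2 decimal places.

Speed ratio: V_B/V_A = (z_B/z_A)^α = (219.0/81.0)^0.331 = (2.7037)^0.331 = 1.38988
Power-density ratio: P_B/P_A = (V_B/V_A)³ = (1.38988)³ = 2.68494

2.68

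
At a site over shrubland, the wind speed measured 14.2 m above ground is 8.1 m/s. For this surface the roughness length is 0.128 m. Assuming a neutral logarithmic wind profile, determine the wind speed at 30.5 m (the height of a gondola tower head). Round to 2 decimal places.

9.42 m/s

Log law: V(z) ∝ ln(z/z₀), so V₂/V₁ = ln(z₂/z₀) / ln(z₁/z₀).
ln(30.5/0.128) = 5.4735, ln(14.2/0.128) = 4.7090
V₂ = 8.1 × 5.4735/4.7090 = 8.1 × 1.1623 = 9.4150 m/s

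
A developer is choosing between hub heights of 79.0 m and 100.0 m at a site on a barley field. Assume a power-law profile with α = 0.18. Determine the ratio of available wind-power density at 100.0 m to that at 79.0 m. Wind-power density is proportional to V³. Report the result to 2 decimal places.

1.14

Speed ratio: V_B/V_A = (z_B/z_A)^α = (100.0/79.0)^0.18 = (1.2658)^0.18 = 1.04334
Power-density ratio: P_B/P_A = (V_B/V_A)³ = (1.04334)³ = 1.13575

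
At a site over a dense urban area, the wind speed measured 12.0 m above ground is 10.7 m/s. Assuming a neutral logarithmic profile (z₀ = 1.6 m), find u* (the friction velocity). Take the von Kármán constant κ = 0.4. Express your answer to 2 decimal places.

Log law: V(z) = (u*/κ) · ln(z/z₀) ⇒ u* = κ · V / ln(z/z₀)
u* = 0.4 × 10.7 / ln(12.0/1.6) = 0.4 × 10.7 / 2.0149
   = 4.2800 / 2.0149 = 2.1242 m/s

u* ≈ 2.12 m/s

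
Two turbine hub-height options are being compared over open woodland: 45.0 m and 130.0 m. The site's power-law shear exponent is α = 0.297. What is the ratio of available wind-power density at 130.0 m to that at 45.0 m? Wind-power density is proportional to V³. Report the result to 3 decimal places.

Speed ratio: V_B/V_A = (z_B/z_A)^α = (130.0/45.0)^0.297 = (2.8889)^0.297 = 1.37037
Power-density ratio: P_B/P_A = (V_B/V_A)³ = (1.37037)³ = 2.57342

2.573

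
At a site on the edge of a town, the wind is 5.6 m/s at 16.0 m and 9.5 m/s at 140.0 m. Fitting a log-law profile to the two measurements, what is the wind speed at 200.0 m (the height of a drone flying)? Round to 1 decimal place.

Log law: V ∝ ln(z/z₀). From the pair, with r = V₁/V₂ = 0.58947,
ln z₀ = (ln z₁ − r·ln z₂)/(1 − r) = (2.7726 − 0.58947×4.9416)/0.41053 = -0.3419 → z₀ = 0.7104 m
V₃ = V₁ · ln(z₃/z₀)/ln(z₁/z₀) = 5.6 × 5.6403/3.1145 = 10.1413 m/s

10.1 m/s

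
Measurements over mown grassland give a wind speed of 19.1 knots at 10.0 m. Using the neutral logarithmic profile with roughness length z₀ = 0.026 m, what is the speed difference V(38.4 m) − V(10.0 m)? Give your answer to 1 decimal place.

Log law: V₂ = V₁ · ln(z₂/z₀)/ln(z₁/z₀) = 19.1 × 7.2977/5.9522 = 23.4175 knots
ΔV = 23.4175 − 19.1 = 4.3175 knots

4.3 knots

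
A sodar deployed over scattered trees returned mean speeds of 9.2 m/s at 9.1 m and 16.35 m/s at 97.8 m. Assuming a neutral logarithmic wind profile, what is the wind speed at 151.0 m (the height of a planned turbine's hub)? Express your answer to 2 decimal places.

17.66 m/s

Log law: V ∝ ln(z/z₀). From the pair, with r = V₁/V₂ = 0.56269,
ln z₀ = (ln z₁ − r·ln z₂)/(1 − r) = (2.2083 − 0.56269×4.5829)/0.43731 = -0.8472 → z₀ = 0.4286 m
V₃ = V₁ · ln(z₃/z₀)/ln(z₁/z₀) = 9.2 × 5.8645/3.0555 = 17.6578 m/s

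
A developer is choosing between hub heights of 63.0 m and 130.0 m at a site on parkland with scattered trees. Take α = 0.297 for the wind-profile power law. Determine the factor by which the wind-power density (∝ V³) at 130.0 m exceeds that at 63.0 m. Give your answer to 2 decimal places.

1.91

Speed ratio: V_B/V_A = (z_B/z_A)^α = (130.0/63.0)^0.297 = (2.0635)^0.297 = 1.24004
Power-density ratio: P_B/P_A = (V_B/V_A)³ = (1.24004)³ = 1.90683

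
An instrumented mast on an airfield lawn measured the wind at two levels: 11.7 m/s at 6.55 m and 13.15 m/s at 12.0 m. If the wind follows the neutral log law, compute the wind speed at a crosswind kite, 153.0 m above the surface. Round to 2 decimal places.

Log law: V ∝ ln(z/z₀). From the pair, with r = V₁/V₂ = 0.88973,
ln z₀ = (ln z₁ − r·ln z₂)/(1 − r) = (1.8795 − 0.88973×2.4849)/0.11027 = -3.0058 → z₀ = 0.04950 m
V₃ = V₁ · ln(z₃/z₀)/ln(z₁/z₀) = 11.7 × 8.0363/4.8853 = 19.2464 m/s

19.25 m/s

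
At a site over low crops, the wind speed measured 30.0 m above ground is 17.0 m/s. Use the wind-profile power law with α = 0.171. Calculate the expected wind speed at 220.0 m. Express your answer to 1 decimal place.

Power-law profile: V₂ = V₁ · (z₂/z₁)^α
V₂ = 17.0 × (220.0/30.0)^0.171 = 17.0 × (7.3333)^0.171
    = 17.0 × 1.4059 = 23.9010 m/s

23.9 m/s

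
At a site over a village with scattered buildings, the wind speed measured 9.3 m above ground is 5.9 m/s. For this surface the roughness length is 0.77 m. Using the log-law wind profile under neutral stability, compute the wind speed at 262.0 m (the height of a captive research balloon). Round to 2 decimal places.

Log law: V(z) ∝ ln(z/z₀), so V₂/V₁ = ln(z₂/z₀) / ln(z₁/z₀).
ln(262.0/0.77) = 5.8297, ln(9.3/0.77) = 2.4914
V₂ = 5.9 × 5.8297/2.4914 = 5.9 × 2.3400 = 13.8057 m/s

13.81 m/s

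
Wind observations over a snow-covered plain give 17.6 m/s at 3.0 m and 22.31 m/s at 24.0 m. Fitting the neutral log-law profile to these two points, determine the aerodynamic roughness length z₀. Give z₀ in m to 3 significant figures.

Log law: V(z) ∝ ln(z/z₀). With r = V₁/V₂ = 17.6/22.31 = 0.78888,
r · ln(z₂/z₀) = ln(z₁/z₀) ⇒ ln z₀ = (ln z₁ − r·ln z₂)/(1 − r)
ln z₀ = (1.09861 − 0.78888×3.17805) / 0.21112 = -6.6717
z₀ = exp(-6.6717) = 0.001266 m

z₀ ≈ 0.00127 m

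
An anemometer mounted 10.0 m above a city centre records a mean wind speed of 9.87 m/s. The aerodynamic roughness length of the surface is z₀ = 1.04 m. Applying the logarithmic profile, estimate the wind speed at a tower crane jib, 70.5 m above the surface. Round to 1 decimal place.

Log law: V(z) ∝ ln(z/z₀), so V₂/V₁ = ln(z₂/z₀) / ln(z₁/z₀).
ln(70.5/1.04) = 4.2164, ln(10.0/1.04) = 2.2634
V₂ = 9.87 × 4.2164/2.2634 = 9.87 × 1.8629 = 18.3867 m/s

18.4 m/s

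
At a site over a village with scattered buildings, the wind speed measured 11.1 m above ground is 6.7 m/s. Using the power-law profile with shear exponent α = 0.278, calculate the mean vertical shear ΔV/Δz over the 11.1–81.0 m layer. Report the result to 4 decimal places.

Power law: V₂ = V₁ · (z₂/z₁)^α = 6.7 × (7.2973)^0.278 = 11.6422 m/s
ΔV/Δz = (11.6422 − 6.7)/(81.0 − 11.1) = 4.9422/69.9000 = 0.07070 m/s/m

0.0707 m/s/m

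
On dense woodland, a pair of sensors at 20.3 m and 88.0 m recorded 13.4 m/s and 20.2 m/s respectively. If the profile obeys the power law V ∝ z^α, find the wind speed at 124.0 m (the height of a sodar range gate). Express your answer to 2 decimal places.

First find α: α = ln(V₂/V₁)/ln(z₂/z₁) = ln(20.2/13.4)/ln(88.0/20.3) = 0.41043/1.46672 = 0.2798
Extrapolate from 88.0 m to 124.0 m: V₃ = 20.2 × (124.0/88.0)^0.2798 = 20.2 × 1.1007 = 22.2346 m/s

22.23 m/s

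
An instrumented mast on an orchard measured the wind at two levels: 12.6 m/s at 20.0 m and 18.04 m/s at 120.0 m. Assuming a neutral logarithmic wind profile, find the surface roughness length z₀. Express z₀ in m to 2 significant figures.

Log law: V(z) ∝ ln(z/z₀). With r = V₁/V₂ = 12.6/18.04 = 0.69845,
r · ln(z₂/z₀) = ln(z₁/z₀) ⇒ ln z₀ = (ln z₁ − r·ln z₂)/(1 − r)
ln z₀ = (2.99573 − 0.69845×4.78749) / 0.30155 = -1.1543
z₀ = exp(-1.1543) = 0.3153 m

z₀ ≈ 0.32 m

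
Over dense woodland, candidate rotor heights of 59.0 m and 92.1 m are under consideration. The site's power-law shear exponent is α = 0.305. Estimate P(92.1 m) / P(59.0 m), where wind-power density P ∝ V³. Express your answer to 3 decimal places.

1.503

Speed ratio: V_B/V_A = (z_B/z_A)^α = (92.1/59.0)^0.305 = (1.5610)^0.305 = 1.14548
Power-density ratio: P_B/P_A = (V_B/V_A)³ = (1.14548)³ = 1.50303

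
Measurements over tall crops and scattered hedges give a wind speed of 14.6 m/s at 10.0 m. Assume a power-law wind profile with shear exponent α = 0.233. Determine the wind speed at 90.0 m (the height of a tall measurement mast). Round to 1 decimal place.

Power-law profile: V₂ = V₁ · (z₂/z₁)^α
V₂ = 14.6 × (90.0/10.0)^0.233 = 14.6 × (9.0000)^0.233
    = 14.6 × 1.6685 = 24.3608 m/s

24.4 m/s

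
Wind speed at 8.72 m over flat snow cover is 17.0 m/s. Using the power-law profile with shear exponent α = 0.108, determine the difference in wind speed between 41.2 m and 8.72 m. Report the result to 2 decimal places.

3.10 m/s

Power law: V₂ = V₁ · (z₂/z₁)^α = 17.0 × (4.7248)^0.108 = 20.1040 m/s
ΔV = 20.1040 − 17.0 = 3.1040 m/s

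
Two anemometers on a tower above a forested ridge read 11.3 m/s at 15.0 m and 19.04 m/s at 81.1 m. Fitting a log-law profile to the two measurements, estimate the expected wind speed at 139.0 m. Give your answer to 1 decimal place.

21.5 m/s

Log law: V ∝ ln(z/z₀). From the pair, with r = V₁/V₂ = 0.59349,
ln z₀ = (ln z₁ − r·ln z₂)/(1 − r) = (2.7081 − 0.59349×4.3957)/0.40651 = 0.2442 → z₀ = 1.277 m
V₃ = V₁ · ln(z₃/z₀)/ln(z₁/z₀) = 11.3 × 4.6903/2.4639 = 21.5111 m/s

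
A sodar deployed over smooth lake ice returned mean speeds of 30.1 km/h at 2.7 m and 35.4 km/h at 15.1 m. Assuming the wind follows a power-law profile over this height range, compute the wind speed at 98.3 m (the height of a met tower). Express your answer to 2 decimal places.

First find α: α = ln(V₂/V₁)/ln(z₂/z₁) = ln(35.4/30.1)/ln(15.1/2.7) = 0.16219/1.72144 = 0.0942
Extrapolate from 15.1 m to 98.3 m: V₃ = 35.4 × (98.3/15.1)^0.0942 = 35.4 × 1.1930 = 42.2333 km/h

42.23 km/h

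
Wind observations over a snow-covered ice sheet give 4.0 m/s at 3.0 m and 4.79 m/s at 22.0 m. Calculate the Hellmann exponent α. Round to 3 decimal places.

Power law: V₂/V₁ = (z₂/z₁)^α ⇒ α = ln(V₂/V₁) / ln(z₂/z₁)
α = ln(4.79/4.0) / ln(22.0/3.0) = ln(1.1975) / ln(7.3333)
  = 0.18024 / 1.99243 = 0.09046

α ≈ 0.090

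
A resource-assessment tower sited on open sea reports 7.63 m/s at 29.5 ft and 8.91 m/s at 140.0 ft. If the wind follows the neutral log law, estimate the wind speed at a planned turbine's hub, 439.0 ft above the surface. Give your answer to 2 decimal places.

Log law: V ∝ ln(z/z₀). From the pair, with r = V₁/V₂ = 0.85634,
ln z₀ = (ln z₁ − r·ln z₂)/(1 − r) = (3.3844 − 0.85634×4.9416)/0.14366 = -5.8983 → z₀ = 0.002744 ft
V₃ = V₁ · ln(z₃/z₀)/ln(z₁/z₀) = 7.63 × 11.9828/9.2827 = 9.8494 m/s

9.85 m/s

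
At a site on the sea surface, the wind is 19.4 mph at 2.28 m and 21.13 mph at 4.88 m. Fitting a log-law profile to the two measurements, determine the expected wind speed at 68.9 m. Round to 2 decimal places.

Log law: V ∝ ln(z/z₀). From the pair, with r = V₁/V₂ = 0.91813,
ln z₀ = (ln z₁ − r·ln z₂)/(1 − r) = (0.8242 − 0.91813×1.5851)/0.08187 = -7.7092 → z₀ = 0.0004487 m
V₃ = V₁ · ln(z₃/z₀)/ln(z₁/z₀) = 19.4 × 11.9419/8.5334 = 27.1489 mph

27.15 mph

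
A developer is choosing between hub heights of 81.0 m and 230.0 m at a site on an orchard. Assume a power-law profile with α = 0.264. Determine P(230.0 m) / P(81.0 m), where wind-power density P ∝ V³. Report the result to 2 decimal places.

2.29

Speed ratio: V_B/V_A = (z_B/z_A)^α = (230.0/81.0)^0.264 = (2.8395)^0.264 = 1.31721
Power-density ratio: P_B/P_A = (V_B/V_A)³ = (1.31721)³ = 2.28543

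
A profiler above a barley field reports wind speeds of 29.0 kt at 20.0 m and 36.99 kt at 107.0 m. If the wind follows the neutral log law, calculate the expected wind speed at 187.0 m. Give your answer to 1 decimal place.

Log law: V ∝ ln(z/z₀). From the pair, with r = V₁/V₂ = 0.78400,
ln z₀ = (ln z₁ − r·ln z₂)/(1 − r) = (2.9957 − 0.78400×4.6728)/0.21600 = -3.0914 → z₀ = 0.04544 m
V₃ = V₁ · ln(z₃/z₀)/ln(z₁/z₀) = 29.0 × 8.3225/6.0871 = 39.6497 kt

39.6 kt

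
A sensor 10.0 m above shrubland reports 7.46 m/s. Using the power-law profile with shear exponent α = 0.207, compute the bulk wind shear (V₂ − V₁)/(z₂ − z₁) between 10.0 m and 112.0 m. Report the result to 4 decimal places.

0.0475 m/s/m

Power law: V₂ = V₁ · (z₂/z₁)^α = 7.46 × (11.2000)^0.207 = 12.3006 m/s
ΔV/Δz = (12.3006 − 7.46)/(112.0 − 10.0) = 4.8406/102.0000 = 0.04746 m/s/m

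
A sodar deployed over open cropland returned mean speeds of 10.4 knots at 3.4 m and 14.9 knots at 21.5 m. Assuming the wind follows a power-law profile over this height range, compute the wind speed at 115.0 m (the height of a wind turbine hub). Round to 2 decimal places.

20.66 knots

First find α: α = ln(V₂/V₁)/ln(z₂/z₁) = ln(14.9/10.4)/ln(21.5/3.4) = 0.35956/1.84428 = 0.1950
Extrapolate from 21.5 m to 115.0 m: V₃ = 14.9 × (115.0/21.5)^0.1950 = 14.9 × 1.3867 = 20.6617 knots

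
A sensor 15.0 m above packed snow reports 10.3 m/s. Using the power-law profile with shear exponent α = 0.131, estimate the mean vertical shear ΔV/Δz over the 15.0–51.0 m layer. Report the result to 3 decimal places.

0.050 m/s/m

Power law: V₂ = V₁ · (z₂/z₁)^α = 10.3 × (3.4000)^0.131 = 12.0910 m/s
ΔV/Δz = (12.0910 − 10.3)/(51.0 − 15.0) = 1.7910/36.0000 = 0.04975 m/s/m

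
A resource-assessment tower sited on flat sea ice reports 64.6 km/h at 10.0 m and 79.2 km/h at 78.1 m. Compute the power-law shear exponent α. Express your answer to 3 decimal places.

Power law: V₂/V₁ = (z₂/z₁)^α ⇒ α = ln(V₂/V₁) / ln(z₂/z₁)
α = ln(79.2/64.6) / ln(78.1/10.0) = ln(1.2260) / ln(7.8100)
  = 0.20376 / 2.05540 = 0.09913

α ≈ 0.099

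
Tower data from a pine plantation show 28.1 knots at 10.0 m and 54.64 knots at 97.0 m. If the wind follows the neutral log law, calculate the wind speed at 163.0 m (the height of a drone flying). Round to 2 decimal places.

60.70 knots

Log law: V ∝ ln(z/z₀). From the pair, with r = V₁/V₂ = 0.51428,
ln z₀ = (ln z₁ − r·ln z₂)/(1 − r) = (2.3026 − 0.51428×4.5747)/0.48572 = -0.1031 → z₀ = 0.9020 m
V₃ = V₁ · ln(z₃/z₀)/ln(z₁/z₀) = 28.1 × 5.1968/2.4057 = 60.7027 knots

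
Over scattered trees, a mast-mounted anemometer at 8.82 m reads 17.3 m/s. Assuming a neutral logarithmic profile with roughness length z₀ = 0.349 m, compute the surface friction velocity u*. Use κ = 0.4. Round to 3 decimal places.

Log law: V(z) = (u*/κ) · ln(z/z₀) ⇒ u* = κ · V / ln(z/z₀)
u* = 0.4 × 17.3 / ln(8.82/0.349) = 0.4 × 17.3 / 3.2297
   = 6.9200 / 3.2297 = 2.1426 m/s

u* ≈ 2.143 m/s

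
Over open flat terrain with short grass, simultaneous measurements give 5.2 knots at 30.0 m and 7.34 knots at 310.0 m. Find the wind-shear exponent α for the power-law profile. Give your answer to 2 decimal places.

α ≈ 0.15

Power law: V₂/V₁ = (z₂/z₁)^α ⇒ α = ln(V₂/V₁) / ln(z₂/z₁)
α = ln(7.34/5.2) / ln(310.0/30.0) = ln(1.4115) / ln(10.3333)
  = 0.34468 / 2.33537 = 0.14759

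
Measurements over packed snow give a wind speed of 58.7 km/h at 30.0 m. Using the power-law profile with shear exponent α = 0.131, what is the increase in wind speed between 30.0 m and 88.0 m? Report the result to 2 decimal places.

8.89 km/h

Power law: V₂ = V₁ · (z₂/z₁)^α = 58.7 × (2.9333)^0.131 = 67.5869 km/h
ΔV = 67.5869 − 58.7 = 8.8869 km/h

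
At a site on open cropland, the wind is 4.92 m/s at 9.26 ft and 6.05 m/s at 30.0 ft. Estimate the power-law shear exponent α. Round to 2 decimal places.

Power law: V₂/V₁ = (z₂/z₁)^α ⇒ α = ln(V₂/V₁) / ln(z₂/z₁)
α = ln(6.05/4.92) / ln(30.0/9.26) = ln(1.2297) / ln(3.2397)
  = 0.20675 / 1.17549 = 0.17588

α ≈ 0.18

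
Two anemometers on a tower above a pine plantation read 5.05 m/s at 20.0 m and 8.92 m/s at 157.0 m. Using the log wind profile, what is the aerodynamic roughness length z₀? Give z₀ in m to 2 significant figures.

Log law: V(z) ∝ ln(z/z₀). With r = V₁/V₂ = 5.05/8.92 = 0.56614,
r · ln(z₂/z₀) = ln(z₁/z₀) ⇒ ln z₀ = (ln z₁ − r·ln z₂)/(1 − r)
ln z₀ = (2.99573 − 0.56614×5.05625) / 0.43386 = 0.3069
z₀ = exp(0.3069) = 1.359 m

z₀ ≈ 1.4 m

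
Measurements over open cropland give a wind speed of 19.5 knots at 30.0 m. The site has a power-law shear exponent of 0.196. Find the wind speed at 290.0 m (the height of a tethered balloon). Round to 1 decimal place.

Power-law profile: V₂ = V₁ · (z₂/z₁)^α
V₂ = 19.5 × (290.0/30.0)^0.196 = 19.5 × (9.6667)^0.196
    = 19.5 × 1.5600 = 30.4193 knots

30.4 knots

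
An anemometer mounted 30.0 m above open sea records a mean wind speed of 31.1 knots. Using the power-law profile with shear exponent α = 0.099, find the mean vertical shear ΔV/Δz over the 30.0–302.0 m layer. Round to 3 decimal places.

Power law: V₂ = V₁ · (z₂/z₁)^α = 31.1 × (10.0667)^0.099 = 39.0882 knots
ΔV/Δz = (39.0882 − 31.1)/(302.0 − 30.0) = 7.9882/272.0000 = 0.02937 knots/m

0.029 knots/m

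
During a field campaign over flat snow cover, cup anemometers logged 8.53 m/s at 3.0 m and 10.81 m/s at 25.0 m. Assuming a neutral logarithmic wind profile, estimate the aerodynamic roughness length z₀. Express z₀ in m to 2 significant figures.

z₀ ≈ 0.0011 m

Log law: V(z) ∝ ln(z/z₀). With r = V₁/V₂ = 8.53/10.81 = 0.78908,
r · ln(z₂/z₀) = ln(z₁/z₀) ⇒ ln z₀ = (ln z₁ − r·ln z₂)/(1 − r)
ln z₀ = (1.09861 − 0.78908×3.21888) / 0.21092 = -6.8338
z₀ = exp(-6.8338) = 0.001077 m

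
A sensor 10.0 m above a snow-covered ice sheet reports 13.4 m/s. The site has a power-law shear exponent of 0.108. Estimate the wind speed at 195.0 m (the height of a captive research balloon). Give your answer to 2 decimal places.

18.47 m/s

Power-law profile: V₂ = V₁ · (z₂/z₁)^α
V₂ = 13.4 × (195.0/10.0)^0.108 = 13.4 × (19.5000)^0.108
    = 13.4 × 1.3782 = 18.4684 m/s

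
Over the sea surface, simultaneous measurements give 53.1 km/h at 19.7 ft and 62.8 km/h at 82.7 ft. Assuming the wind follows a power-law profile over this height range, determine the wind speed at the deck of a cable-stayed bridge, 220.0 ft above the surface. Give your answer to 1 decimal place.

70.4 km/h

First find α: α = ln(V₂/V₁)/ln(z₂/z₁) = ln(62.8/53.1)/ln(82.7/19.7) = 0.16778/1.43460 = 0.1170
Extrapolate from 82.7 ft to 220.0 ft: V₃ = 62.8 × (220.0/82.7)^0.1170 = 62.8 × 1.1212 = 70.4132 km/h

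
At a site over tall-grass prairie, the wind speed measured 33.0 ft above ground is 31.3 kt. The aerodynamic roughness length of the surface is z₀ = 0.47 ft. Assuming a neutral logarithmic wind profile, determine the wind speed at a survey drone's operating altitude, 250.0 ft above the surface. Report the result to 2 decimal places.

Log law: V(z) ∝ ln(z/z₀), so V₂/V₁ = ln(z₂/z₀) / ln(z₁/z₀).
ln(250.0/0.47) = 6.2765, ln(33.0/0.47) = 4.2515
V₂ = 31.3 × 6.2765/4.2515 = 31.3 × 1.4763 = 46.2078 kt

46.21 kt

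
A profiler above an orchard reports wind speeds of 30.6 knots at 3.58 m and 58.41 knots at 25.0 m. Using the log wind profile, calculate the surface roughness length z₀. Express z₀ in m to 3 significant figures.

Log law: V(z) ∝ ln(z/z₀). With r = V₁/V₂ = 30.6/58.41 = 0.52388,
r · ln(z₂/z₀) = ln(z₁/z₀) ⇒ ln z₀ = (ln z₁ − r·ln z₂)/(1 − r)
ln z₀ = (1.27536 − 0.52388×3.21888) / 0.47612 = -0.8631
z₀ = exp(-0.8631) = 0.4218 m

z₀ ≈ 0.422 m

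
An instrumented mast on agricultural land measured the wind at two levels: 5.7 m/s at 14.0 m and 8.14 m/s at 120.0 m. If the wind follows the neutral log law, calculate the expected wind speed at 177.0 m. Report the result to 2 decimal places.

Log law: V ∝ ln(z/z₀). From the pair, with r = V₁/V₂ = 0.70025,
ln z₀ = (ln z₁ − r·ln z₂)/(1 − r) = (2.6391 − 0.70025×4.7875)/0.29975 = -2.3798 → z₀ = 0.09257 m
V₃ = V₁ · ln(z₃/z₀)/ln(z₁/z₀) = 5.7 × 7.5560/5.0189 = 8.5814 m/s

8.58 m/s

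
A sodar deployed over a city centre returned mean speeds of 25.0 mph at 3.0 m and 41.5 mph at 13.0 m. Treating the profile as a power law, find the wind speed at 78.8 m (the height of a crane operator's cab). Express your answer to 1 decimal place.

First find α: α = ln(V₂/V₁)/ln(z₂/z₁) = ln(41.5/25.0)/ln(13.0/3.0) = 0.50682/1.46634 = 0.3456
Extrapolate from 13.0 m to 78.8 m: V₃ = 41.5 × (78.8/13.0)^0.3456 = 41.5 × 1.8642 = 77.3635 mph

77.4 mph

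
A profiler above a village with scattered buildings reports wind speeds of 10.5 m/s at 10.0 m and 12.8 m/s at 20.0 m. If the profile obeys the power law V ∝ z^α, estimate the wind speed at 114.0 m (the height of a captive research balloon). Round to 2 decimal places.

21.05 m/s

First find α: α = ln(V₂/V₁)/ln(z₂/z₁) = ln(12.8/10.5)/ln(20.0/10.0) = 0.19807/0.69315 = 0.2858
Extrapolate from 20.0 m to 114.0 m: V₃ = 12.8 × (114.0/20.0)^0.2858 = 12.8 × 1.6444 = 21.0477 m/s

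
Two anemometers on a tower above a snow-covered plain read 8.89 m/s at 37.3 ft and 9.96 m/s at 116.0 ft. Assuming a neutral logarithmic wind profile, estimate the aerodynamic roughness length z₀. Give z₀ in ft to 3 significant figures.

z₀ ≈ 0.00300 ft

Log law: V(z) ∝ ln(z/z₀). With r = V₁/V₂ = 8.89/9.96 = 0.89257,
r · ln(z₂/z₀) = ln(z₁/z₀) ⇒ ln z₀ = (ln z₁ − r·ln z₂)/(1 − r)
ln z₀ = (3.61899 − 0.89257×4.75359) / 0.10743 = -5.8077
z₀ = exp(-5.8077) = 0.003004 ft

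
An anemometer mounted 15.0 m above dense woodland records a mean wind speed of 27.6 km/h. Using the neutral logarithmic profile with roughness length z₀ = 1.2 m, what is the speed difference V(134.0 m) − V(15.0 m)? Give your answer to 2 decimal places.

23.93 km/h

Log law: V₂ = V₁ · ln(z₂/z₀)/ln(z₁/z₀) = 27.6 × 4.7155/2.5257 = 51.5290 km/h
ΔV = 51.5290 − 27.6 = 23.9290 km/h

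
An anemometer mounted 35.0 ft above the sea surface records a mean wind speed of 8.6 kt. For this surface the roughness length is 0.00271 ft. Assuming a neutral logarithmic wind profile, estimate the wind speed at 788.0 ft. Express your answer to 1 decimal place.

Log law: V(z) ∝ ln(z/z₀), so V₂/V₁ = ln(z₂/z₀) / ln(z₁/z₀).
ln(788.0/0.00271) = 12.5803, ln(35.0/0.00271) = 9.4662
V₂ = 8.6 × 12.5803/9.4662 = 8.6 × 1.3290 = 11.4292 kt

11.4 kt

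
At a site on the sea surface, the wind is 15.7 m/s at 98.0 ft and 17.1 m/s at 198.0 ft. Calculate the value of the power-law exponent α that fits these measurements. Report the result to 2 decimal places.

Power law: V₂/V₁ = (z₂/z₁)^α ⇒ α = ln(V₂/V₁) / ln(z₂/z₁)
α = ln(17.1/15.7) / ln(198.0/98.0) = ln(1.0892) / ln(2.0204)
  = 0.08542 / 0.70330 = 0.12145

α ≈ 0.12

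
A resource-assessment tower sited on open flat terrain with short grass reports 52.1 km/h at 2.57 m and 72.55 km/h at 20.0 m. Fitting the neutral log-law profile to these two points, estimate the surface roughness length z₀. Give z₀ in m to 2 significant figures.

Log law: V(z) ∝ ln(z/z₀). With r = V₁/V₂ = 52.1/72.55 = 0.71813,
r · ln(z₂/z₀) = ln(z₁/z₀) ⇒ ln z₀ = (ln z₁ − r·ln z₂)/(1 − r)
ln z₀ = (0.94391 − 0.71813×2.99573) / 0.28187 = -4.2835
z₀ = exp(-4.2835) = 0.01379 m

z₀ ≈ 0.014 m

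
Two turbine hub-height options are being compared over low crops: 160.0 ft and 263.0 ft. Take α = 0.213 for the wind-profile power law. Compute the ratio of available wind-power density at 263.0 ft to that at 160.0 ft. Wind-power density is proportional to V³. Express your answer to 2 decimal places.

Speed ratio: V_B/V_A = (z_B/z_A)^α = (263.0/160.0)^0.213 = (1.6438)^0.213 = 1.11166
Power-density ratio: P_B/P_A = (V_B/V_A)³ = (1.11166)³ = 1.37379

1.37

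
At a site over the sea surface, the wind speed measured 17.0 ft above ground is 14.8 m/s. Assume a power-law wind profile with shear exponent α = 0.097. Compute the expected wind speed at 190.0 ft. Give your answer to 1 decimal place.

18.7 m/s

Power-law profile: V₂ = V₁ · (z₂/z₁)^α
V₂ = 14.8 × (190.0/17.0)^0.097 = 14.8 × (11.1765)^0.097
    = 14.8 × 1.2638 = 18.7046 m/s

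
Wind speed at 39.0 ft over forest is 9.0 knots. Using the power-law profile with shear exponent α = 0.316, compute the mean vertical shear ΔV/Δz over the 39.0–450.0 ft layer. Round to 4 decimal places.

0.0255 knots/ft

Power law: V₂ = V₁ · (z₂/z₁)^α = 9.0 × (11.5385)^0.316 = 19.4931 knots
ΔV/Δz = (19.4931 − 9.0)/(450.0 − 39.0) = 10.4931/411.0000 = 0.02553 knots/ft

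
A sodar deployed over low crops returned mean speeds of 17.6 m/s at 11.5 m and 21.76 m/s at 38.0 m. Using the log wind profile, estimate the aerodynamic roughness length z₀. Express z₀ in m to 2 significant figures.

Log law: V(z) ∝ ln(z/z₀). With r = V₁/V₂ = 17.6/21.76 = 0.80882,
r · ln(z₂/z₀) = ln(z₁/z₀) ⇒ ln z₀ = (ln z₁ − r·ln z₂)/(1 − r)
ln z₀ = (2.44235 − 0.80882×3.63759) / 0.19118 = -2.6144
z₀ = exp(-2.6144) = 0.07321 m

z₀ ≈ 0.073 m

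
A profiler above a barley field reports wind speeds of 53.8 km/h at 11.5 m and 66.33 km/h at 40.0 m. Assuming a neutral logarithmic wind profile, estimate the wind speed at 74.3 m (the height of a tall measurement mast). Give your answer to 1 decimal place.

72.6 km/h

Log law: V ∝ ln(z/z₀). From the pair, with r = V₁/V₂ = 0.81110,
ln z₀ = (ln z₁ − r·ln z₂)/(1 − r) = (2.4423 − 0.81110×3.6889)/0.18890 = -2.9099 → z₀ = 0.05448 m
V₃ = V₁ · ln(z₃/z₀)/ln(z₁/z₀) = 53.8 × 7.2180/5.3522 = 72.5544 km/h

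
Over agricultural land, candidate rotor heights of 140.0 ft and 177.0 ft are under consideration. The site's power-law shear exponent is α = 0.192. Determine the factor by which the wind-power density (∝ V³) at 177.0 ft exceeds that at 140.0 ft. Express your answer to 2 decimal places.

Speed ratio: V_B/V_A = (z_B/z_A)^α = (177.0/140.0)^0.192 = (1.2643)^0.192 = 1.04605
Power-density ratio: P_B/P_A = (V_B/V_A)³ = (1.04605)³ = 1.14462

1.14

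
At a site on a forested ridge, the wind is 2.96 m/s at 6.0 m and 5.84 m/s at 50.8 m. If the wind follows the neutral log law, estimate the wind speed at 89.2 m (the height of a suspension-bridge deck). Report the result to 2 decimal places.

6.60 m/s

Log law: V ∝ ln(z/z₀). From the pair, with r = V₁/V₂ = 0.50685,
ln z₀ = (ln z₁ − r·ln z₂)/(1 − r) = (1.7918 − 0.50685×3.9279)/0.49315 = -0.4037 → z₀ = 0.6678 m
V₃ = V₁ · ln(z₃/z₀)/ln(z₁/z₀) = 2.96 × 4.8946/2.1955 = 6.5990 m/s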